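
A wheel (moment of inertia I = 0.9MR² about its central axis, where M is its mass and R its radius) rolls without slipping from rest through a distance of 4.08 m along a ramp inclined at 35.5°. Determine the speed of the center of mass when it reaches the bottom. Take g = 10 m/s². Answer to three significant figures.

v ≈ 4.99 m/s

The moment of inertia is 0.9MR², giving k ≡ I/(MR²) = 0.9.
Rolling without slipping gives ω = v/R, so the total kinetic energy is ½Mv² + ½Iω² = ½(1+k)Mv² = (19/20)Mv².
The vertical drop is h = L sinθ = 4.08 × sin35.5° = 2.369 m.
Setting Mgh = (19/20)Mv² gives v = √(2gh/(1+k)) = √(2·10·2.369/1.9) ≈ 4.99 m/s.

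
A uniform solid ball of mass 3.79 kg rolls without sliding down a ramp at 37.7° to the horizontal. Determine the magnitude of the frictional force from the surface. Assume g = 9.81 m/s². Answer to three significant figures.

f ≈ 6.50 N

The moment of inertia is (2/5)MR², giving k ≡ I/(MR²) = 0.4.
Translational: Mg sinθ − f = Ma. Rotational about the CM: fR = Iα = kMRa, so f = kMa.
Combining, a = g sinθ/(1+k) and f = kMa = kMg sinθ/(1+k).
f = 0.4 × 3.79 × 9.81 × sin37.7° / 1.4 ≈ 6.50 N.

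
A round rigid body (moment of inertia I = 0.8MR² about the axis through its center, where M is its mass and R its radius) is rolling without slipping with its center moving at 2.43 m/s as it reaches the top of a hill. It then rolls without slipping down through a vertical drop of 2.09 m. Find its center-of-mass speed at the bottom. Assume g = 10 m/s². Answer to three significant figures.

v ≈ 5.40 m/s

The moment of inertia is 0.8MR², giving k ≡ I/(MR²) = 0.8.
The rolling condition ω = v/R makes the rotational term ½I(v/R)² = ½kMv², so KE_total = ½(1+k)Mv² = (9/10)Mv².
Conserving energy between top and bottom: (9/10)Mv² = (9/10)Mv₀² + Mgh, hence v² = v₀² + 2gh/(1+k).
v = √(2.43² + 2×10×2.09/1.8) = √29.13 ≈ 5.40 m/s.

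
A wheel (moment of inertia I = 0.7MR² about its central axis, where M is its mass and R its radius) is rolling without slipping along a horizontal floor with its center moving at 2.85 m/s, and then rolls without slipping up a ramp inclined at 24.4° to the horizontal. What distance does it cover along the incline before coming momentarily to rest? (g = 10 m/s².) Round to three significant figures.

Here I = 0.7MR², so the shape factor k = I/(MR²) = 0.7.
Pure rolling means v = ωR; then KE = ½Mv² + ½I(v/R)² = ½(1+k)Mv² = (17/20)Mv².
Setting this equal to Mgh gives the vertical rise h = (1+k)v₀²/(2g) = 1.7×2.85²/(2×10) = 0.6904 m.
The distance along the slope is d = h/sinθ = 0.6904/sin24.4° ≈ 1.67 m.

d ≈ 1.67 m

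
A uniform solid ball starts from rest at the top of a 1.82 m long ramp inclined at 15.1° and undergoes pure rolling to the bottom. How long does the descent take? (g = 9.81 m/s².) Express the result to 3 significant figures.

For this body I = (2/5)MR², i.e. k = I/(MR²) = 0.4.
Along the incline Mg sinθ − f = Ma, and torque about the center fR = Iα = kMR²(a/R) gives f = kMa.
Hence a = g sinθ/(1+k) = 9.81×sin15.1°/1.4 = 1.825 m/s².
With constant a from rest, t = √(2L/a) = √(2·1.82/1.825) ≈ 1.41 s.

t ≈ 1.41 s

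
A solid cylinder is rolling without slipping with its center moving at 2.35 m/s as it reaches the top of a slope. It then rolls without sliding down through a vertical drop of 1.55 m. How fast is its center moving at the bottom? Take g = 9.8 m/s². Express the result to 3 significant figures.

The moment of inertia is (1/2)MR², giving k ≡ I/(MR²) = 0.5.
The rolling condition ω = v/R makes the rotational term ½I(v/R)² = ½kMv², so KE_total = ½(1+k)Mv² = (3/4)Mv².
Energy conservation: (3/4)Mv₀² + Mgh = (3/4)Mv², so v² = v₀² + 2gh/(1+k).
v = √(2.35² + 2×9.8×1.55/1.5) = √25.78 ≈ 5.08 m/s.

v ≈ 5.08 m/s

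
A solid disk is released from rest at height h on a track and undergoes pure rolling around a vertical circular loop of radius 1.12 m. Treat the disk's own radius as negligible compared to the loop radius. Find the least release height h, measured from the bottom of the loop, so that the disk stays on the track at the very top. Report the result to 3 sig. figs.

h_min ≈ 3.08 m

For this body I = (1/2)MR², i.e. k = I/(MR²) = 0.5.
At the top, contact is just lost when gravity alone supplies the centripetal force: Mg = Mv_top²/r, i.e. v_top² = gr.
With ω = v/R, the kinetic energy at speed v is ½(1+k)Mv² = (3/4)Mv².
Energy conservation from release (height h) to the top (height 2r): Mgh = Mg(2r) + (3/4)M·gr.
Thus h_min = 2r + (1+k)r/2 = r(2 + 1.5/2) = 1.12 × 2.75 ≈ 3.08 m.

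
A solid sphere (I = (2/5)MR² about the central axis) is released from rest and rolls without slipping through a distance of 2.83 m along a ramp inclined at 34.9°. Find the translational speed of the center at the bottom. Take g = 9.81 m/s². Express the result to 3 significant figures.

v ≈ 4.76 m/s

The moment of inertia is (2/5)MR², giving k ≡ I/(MR²) = 0.4.
Rolling without slipping gives ω = v/R, so the total kinetic energy is ½Mv² + ½Iω² = ½(1+k)Mv² = (7/10)Mv².
The vertical drop is h = L sinθ = 2.83 × sin34.9° = 1.619 m.
Energy conservation: Mgh = (7/10)Mv², so v = √(2gh/(1+k)) = √(2 × 9.81 × 1.619 / 1.4) ≈ 4.76 m/s.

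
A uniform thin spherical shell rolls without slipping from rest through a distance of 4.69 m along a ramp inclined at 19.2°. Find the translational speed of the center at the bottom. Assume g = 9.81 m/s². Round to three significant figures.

For this body I = (2/3)MR², i.e. k = I/(MR²) = 2/3.
Rolling without slipping gives ω = v/R, so the total kinetic energy is ½Mv² + ½Iω² = ½(1+k)Mv² = (5/6)Mv².
The vertical drop is h = L sinθ = 4.69 × sin19.2° = 1.542 m.
Setting Mgh = (5/6)Mv² gives v = √(2gh/(1+k)) = √(2·9.81·1.542/1.667) ≈ 4.26 m/s.

v ≈ 4.26 m/s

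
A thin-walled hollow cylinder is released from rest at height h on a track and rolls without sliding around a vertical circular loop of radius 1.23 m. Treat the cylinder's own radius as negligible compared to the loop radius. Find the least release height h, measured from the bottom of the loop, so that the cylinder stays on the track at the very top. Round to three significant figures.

h_min ≈ 3.69 m

With I = MR², the ratio k = I/(MR²) is 1.
At the top, contact is just lost when gravity alone supplies the centripetal force: Mg = Mv_top²/r, i.e. v_top² = gr.
With ω = v/R, the kinetic energy at speed v is ½(1+k)Mv² = Mv².
Energy conservation from release (height h) to the top (height 2r): Mgh = Mg(2r) + M·gr.
Thus h_min = 2r + (1+k)r/2 = r(2 + 2/2) = 1.23 × 3 ≈ 3.69 m.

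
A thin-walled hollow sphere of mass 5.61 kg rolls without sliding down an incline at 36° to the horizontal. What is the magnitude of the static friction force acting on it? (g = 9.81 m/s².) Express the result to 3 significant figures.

Here I = (2/3)MR², so the shape factor k = I/(MR²) = 2/3.
Translational: Mg sinθ − f = Ma. Rotational about the CM: fR = Iα = kMRa, so f = kMa.
Combining, a = g sinθ/(1+k) and f = kMa = kMg sinθ/(1+k).
f = (2/3) × 5.61 × 9.81 × sin36° / 1.667 ≈ 12.9 N.

f ≈ 12.9 N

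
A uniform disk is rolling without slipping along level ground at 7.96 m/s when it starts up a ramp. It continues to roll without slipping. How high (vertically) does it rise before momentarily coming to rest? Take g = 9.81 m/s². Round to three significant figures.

The moment of inertia is (1/2)MR², giving k ≡ I/(MR²) = 0.5.
The rolling condition ω = v/R makes the rotational term ½I(v/R)² = ½kMv², so KE_total = ½(1+k)Mv² = (3/4)Mv².
At the top the kinetic energy is zero, so (3/4)Mv₀² = Mgh.
Thus h = (1+k)v₀²/(2g) = 1.5 × 7.96² / (2 × 9.81) ≈ 4.84 m.

h ≈ 4.84 m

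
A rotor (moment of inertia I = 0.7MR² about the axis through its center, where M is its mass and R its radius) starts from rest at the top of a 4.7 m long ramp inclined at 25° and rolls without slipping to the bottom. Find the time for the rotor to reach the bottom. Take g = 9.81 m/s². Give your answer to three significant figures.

t ≈ 1.96 s

With I = 0.7MR², the ratio k = I/(MR²) is 0.7.
Along the incline Mg sinθ − f = Ma, and torque about the center fR = Iα = kMR²(a/R) gives f = kMa.
Hence a = g sinθ/(1+k) = 9.81×sin25°/1.7 = 2.439 m/s².
Starting from rest, L = ½at², so t = √(2L/a) = √(2×4.7/2.439) ≈ 1.96 s.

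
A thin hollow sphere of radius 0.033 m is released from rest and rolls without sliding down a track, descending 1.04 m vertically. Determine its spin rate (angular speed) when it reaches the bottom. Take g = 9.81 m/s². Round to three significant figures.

ω ≈ 106 rad/s

With I = (2/3)MR², the ratio k = I/(MR²) is 2/3.
The rolling condition ω = v/R makes the rotational term ½I(v/R)² = ½kMv², so KE_total = ½(1+k)Mv² = (5/6)Mv².
Energy conservation Mgh = ½(1+k)Mv² gives v = √(2gh/(1+k)) = √(2 × 9.81 × 1.04 / 1.667) = 3.499 m/s.
The angular speed follows from ω = v/R = 3.499/0.033 ≈ 106 rad/s.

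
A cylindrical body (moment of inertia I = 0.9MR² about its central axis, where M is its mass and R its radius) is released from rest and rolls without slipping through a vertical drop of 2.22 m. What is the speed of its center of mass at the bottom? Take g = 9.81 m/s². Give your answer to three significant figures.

For this body I = 0.9MR², i.e. k = I/(MR²) = 0.9.
The rolling condition ω = v/R makes the rotational term ½I(v/R)² = ½kMv², so KE_total = ½(1+k)Mv² = (19/20)Mv².
Setting Mgh = (19/20)Mv² gives v = √(2gh/(1+k)) = √(2·9.81·2.22/1.9) ≈ 4.79 m/s.

v ≈ 4.79 m/s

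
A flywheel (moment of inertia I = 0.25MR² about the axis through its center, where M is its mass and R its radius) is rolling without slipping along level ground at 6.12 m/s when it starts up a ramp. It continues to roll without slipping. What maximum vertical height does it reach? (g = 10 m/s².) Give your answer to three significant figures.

For this body I = 0.25MR², i.e. k = I/(MR²) = 0.25.
Since it rolls without slipping, ω = v/R and KE = ½Mv² + ½Iω² = ½(1+k)Mv² = (5/8)Mv².
At the top the kinetic energy is zero, so (5/8)Mv₀² = Mgh.
Thus h = (1+k)v₀²/(2g) = 1.25 × 6.12² / (2 × 10) ≈ 2.34 m.

h ≈ 2.34 m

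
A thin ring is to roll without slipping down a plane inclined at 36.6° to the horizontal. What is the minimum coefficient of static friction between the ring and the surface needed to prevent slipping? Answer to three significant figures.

For this body I = MR², i.e. k = I/(MR²) = 1.
Translational: Mg sinθ − f = Ma. Rotational about the CM: fR = Iα = kMRa, so f = kMa.
These give a = g sinθ/(1+k) and the required friction f = kMg sinθ/(1+k).
With N = Mg cosθ, the no-slip condition f ≤ μN gives μ_min = f/N = k tanθ/(1+k).
μ_min = 1 × tan36.6° / 2 ≈ 0.371.

μ_min ≈ 0.371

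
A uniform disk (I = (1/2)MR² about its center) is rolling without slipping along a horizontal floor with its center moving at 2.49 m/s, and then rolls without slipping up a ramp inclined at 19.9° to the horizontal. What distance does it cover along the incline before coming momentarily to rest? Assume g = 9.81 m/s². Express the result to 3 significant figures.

The moment of inertia is (1/2)MR², giving k ≡ I/(MR²) = 0.5.
The rolling condition ω = v/R makes the rotational term ½I(v/R)² = ½kMv², so KE_total = ½(1+k)Mv² = (3/4)Mv².
Setting this equal to Mgh gives the vertical rise h = (1+k)v₀²/(2g) = 1.5×2.49²/(2×9.81) = 0.474 m.
The distance along the slope is d = h/sinθ = 0.474/sin19.9° ≈ 1.39 m.

d ≈ 1.39 m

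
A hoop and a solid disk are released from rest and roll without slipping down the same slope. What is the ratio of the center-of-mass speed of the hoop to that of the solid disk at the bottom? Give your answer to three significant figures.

v_ratio ≈ 0.866

Each satisfies Mgh = ½(1+k)Mv² with k = I/(MR²), so v ∝ 1/√(1+k).
For the hoop k = 1; for the solid disk k = 0.5.
v₁/v₂ = √((1+k₂)/(1+k₁)) = √(1.5/2) ≈ 0.866.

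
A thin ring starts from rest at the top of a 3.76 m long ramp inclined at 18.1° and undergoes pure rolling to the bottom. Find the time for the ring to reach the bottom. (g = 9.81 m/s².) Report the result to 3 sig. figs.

t ≈ 2.22 s

With I = MR², the ratio k = I/(MR²) is 1.
Newton's second law down the slope: Mg sinθ − f = Ma. The torque equation fR = Iα (with α = a/R) gives f = kMa.
Hence a = g sinθ/(1+k) = 9.81×sin18.1°/2 = 1.524 m/s².
Starting from rest, L = ½at², so t = √(2L/a) = √(2×3.76/1.524) ≈ 2.22 s.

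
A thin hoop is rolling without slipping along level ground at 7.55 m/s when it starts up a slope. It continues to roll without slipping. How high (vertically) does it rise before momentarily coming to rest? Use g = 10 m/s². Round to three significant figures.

With I = MR², the ratio k = I/(MR²) is 1.
Rolling without slipping gives ω = v/R, so the total kinetic energy is ½Mv² + ½Iω² = ½(1+k)Mv² = Mv².
At the top the kinetic energy is zero, so Mv₀² = Mgh.
Thus h = (1+k)v₀²/(2g) = 2 × 7.55² / (2 × 10) ≈ 5.70 m.

h ≈ 5.70 m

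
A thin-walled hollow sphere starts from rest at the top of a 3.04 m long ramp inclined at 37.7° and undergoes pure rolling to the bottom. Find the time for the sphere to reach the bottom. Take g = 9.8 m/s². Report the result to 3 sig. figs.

For this body I = (2/3)MR², i.e. k = I/(MR²) = 2/3.
Translational: Mg sinθ − f = Ma. Rotational about the CM: fR = Iα = kMRa, so f = kMa.
Hence a = g sinθ/(1+k) = 9.8×sin37.7°/1.667 = 3.596 m/s².
Starting from rest, L = ½at², so t = √(2L/a) = √(2×3.04/3.596) ≈ 1.30 s.

t ≈ 1.30 s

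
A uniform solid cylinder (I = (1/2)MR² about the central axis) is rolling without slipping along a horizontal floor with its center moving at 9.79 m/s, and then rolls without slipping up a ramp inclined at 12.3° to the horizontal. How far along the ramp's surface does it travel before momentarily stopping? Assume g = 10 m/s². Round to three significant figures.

d ≈ 33.7 m

With I = (1/2)MR², the ratio k = I/(MR²) is 0.5.
Since it rolls without slipping, ω = v/R and KE = ½Mv² + ½Iω² = ½(1+k)Mv² = (3/4)Mv².
Setting this equal to Mgh gives the vertical rise h = (1+k)v₀²/(2g) = 1.5×9.79²/(2×10) = 7.188 m.
The distance along the slope is d = h/sinθ = 7.188/sin12.3° ≈ 33.7 m.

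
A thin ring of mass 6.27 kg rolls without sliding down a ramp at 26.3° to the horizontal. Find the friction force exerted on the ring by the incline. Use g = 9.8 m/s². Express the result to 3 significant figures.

The moment of inertia is MR², giving k ≡ I/(MR²) = 1.
Newton's second law down the slope: Mg sinθ − f = Ma. The torque equation fR = Iα (with α = a/R) gives f = kMa.
Combining, a = g sinθ/(1+k) and f = kMa = kMg sinθ/(1+k).
f = 1 × 6.27 × 9.8 × sin26.3° / 2 ≈ 13.6 N.

f ≈ 13.6 N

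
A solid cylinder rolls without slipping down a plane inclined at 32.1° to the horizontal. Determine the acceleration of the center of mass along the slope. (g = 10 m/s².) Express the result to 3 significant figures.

a ≈ 3.54 m/s²

With I = (1/2)MR², the ratio k = I/(MR²) is 0.5.
Translational: Mg sinθ − f = Ma. Rotational about the CM: fR = Iα = kMRa, so f = kMa.
Eliminating f: Mg sinθ = (1+k)Ma, so a = g sinθ/(1+k) = 10 × sin32.1° / 1.5 ≈ 3.54 m/s².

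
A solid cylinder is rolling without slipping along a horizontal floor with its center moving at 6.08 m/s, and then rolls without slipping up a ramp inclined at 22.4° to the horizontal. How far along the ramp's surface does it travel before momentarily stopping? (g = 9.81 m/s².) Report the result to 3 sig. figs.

d ≈ 7.42 m

With I = (1/2)MR², the ratio k = I/(MR²) is 0.5.
Since it rolls without slipping, ω = v/R and KE = ½Mv² + ½Iω² = ½(1+k)Mv² = (3/4)Mv².
Setting this equal to Mgh gives the vertical rise h = (1+k)v₀²/(2g) = 1.5×6.08²/(2×9.81) = 2.826 m.
The distance along the slope is d = h/sinθ = 2.826/sin22.4° ≈ 7.42 m.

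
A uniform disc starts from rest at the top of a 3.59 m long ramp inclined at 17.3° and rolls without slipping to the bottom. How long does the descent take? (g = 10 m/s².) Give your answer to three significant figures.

t ≈ 1.90 s

With I = (1/2)MR², the ratio k = I/(MR²) is 0.5.
Translational: Mg sinθ − f = Ma. Rotational about the CM: fR = Iα = kMRa, so f = kMa.
Hence a = g sinθ/(1+k) = 10×sin17.3°/1.5 = 1.982 m/s².
With constant a from rest, t = √(2L/a) = √(2·3.59/1.982) ≈ 1.90 s.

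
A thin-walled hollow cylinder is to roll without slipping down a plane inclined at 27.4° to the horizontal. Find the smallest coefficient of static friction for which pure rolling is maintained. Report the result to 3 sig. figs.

μ_min ≈ 0.259

With I = MR², the ratio k = I/(MR²) is 1.
Translational: Mg sinθ − f = Ma. Rotational about the CM: fR = Iα = kMRa, so f = kMa.
These give a = g sinθ/(1+k) and the required friction f = kMg sinθ/(1+k).
The normal force is N = Mg cosθ, so μ_min = f/N = k tanθ/(1+k).
μ_min = 1 × tan27.4° / 2 ≈ 0.259.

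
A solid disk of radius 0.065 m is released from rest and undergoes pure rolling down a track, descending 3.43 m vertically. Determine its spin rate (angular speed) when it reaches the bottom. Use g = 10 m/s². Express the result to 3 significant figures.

With I = (1/2)MR², the ratio k = I/(MR²) is 0.5.
The rolling condition ω = v/R makes the rotational term ½I(v/R)² = ½kMv², so KE_total = ½(1+k)Mv² = (3/4)Mv².
Energy conservation Mgh = ½(1+k)Mv² gives v = √(2gh/(1+k)) = √(2 × 10 × 3.43 / 1.5) = 6.763 m/s.
The angular speed follows from ω = v/R = 6.763/0.065 ≈ 104 rad/s.

ω ≈ 104 rad/s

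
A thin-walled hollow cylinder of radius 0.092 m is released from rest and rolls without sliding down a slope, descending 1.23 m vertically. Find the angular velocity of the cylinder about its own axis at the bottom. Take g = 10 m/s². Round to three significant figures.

ω ≈ 38.1 rad/s

Here I = MR², so the shape factor k = I/(MR²) = 1.
Rolling without slipping gives ω = v/R, so the total kinetic energy is ½Mv² + ½Iω² = ½(1+k)Mv² = Mv².
Energy conservation Mgh = ½(1+k)Mv² gives v = √(2gh/(1+k)) = √(2 × 10 × 1.23 / 2) = 3.507 m/s.
Then ω = v/R = 3.507 / 0.092 ≈ 38.1 rad/s.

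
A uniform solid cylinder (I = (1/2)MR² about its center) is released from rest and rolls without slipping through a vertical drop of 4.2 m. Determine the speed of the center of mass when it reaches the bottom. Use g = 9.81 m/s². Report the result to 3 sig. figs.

Here I = (1/2)MR², so the shape factor k = I/(MR²) = 0.5.
The rolling condition ω = v/R makes the rotational term ½I(v/R)² = ½kMv², so KE_total = ½(1+k)Mv² = (3/4)Mv².
Setting Mgh = (3/4)Mv² gives v = √(2gh/(1+k)) = √(2·9.81·4.2/1.5) ≈ 7.41 m/s.

v ≈ 7.41 m/s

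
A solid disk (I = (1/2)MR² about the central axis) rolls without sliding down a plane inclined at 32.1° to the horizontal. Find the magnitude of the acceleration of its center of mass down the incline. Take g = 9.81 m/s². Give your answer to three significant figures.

For this body I = (1/2)MR², i.e. k = I/(MR²) = 0.5.
Along the incline Mg sinθ − f = Ma, and torque about the center fR = Iα = kMR²(a/R) gives f = kMa.
Eliminating f: Mg sinθ = (1+k)Ma, so a = g sinθ/(1+k) = 9.81 × sin32.1° / 1.5 ≈ 3.48 m/s².

a ≈ 3.48 m/s²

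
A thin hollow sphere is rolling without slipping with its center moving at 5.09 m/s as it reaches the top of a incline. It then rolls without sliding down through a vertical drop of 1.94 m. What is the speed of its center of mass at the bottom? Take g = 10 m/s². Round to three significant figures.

For this body I = (2/3)MR², i.e. k = I/(MR²) = 2/3.
Since it rolls without slipping, ω = v/R and KE = ½Mv² + ½Iω² = ½(1+k)Mv² = (5/6)Mv².
Conserving energy between top and bottom: (5/6)Mv² = (5/6)Mv₀² + Mgh, hence v² = v₀² + 2gh/(1+k).
v = √(5.09² + 2×10×1.94/1.667) = √49.19 ≈ 7.01 m/s.

v ≈ 7.01 m/s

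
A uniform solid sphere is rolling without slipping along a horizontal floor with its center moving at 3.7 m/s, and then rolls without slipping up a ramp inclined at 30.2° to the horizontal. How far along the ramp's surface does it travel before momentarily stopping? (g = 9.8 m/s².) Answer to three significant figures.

Here I = (2/5)MR², so the shape factor k = I/(MR²) = 0.4.
Pure rolling means v = ωR; then KE = ½Mv² + ½I(v/R)² = ½(1+k)Mv² = (7/10)Mv².
Setting this equal to Mgh gives the vertical rise h = (1+k)v₀²/(2g) = 1.4×3.7²/(2×9.8) = 0.9779 m.
The distance along the slope is d = h/sinθ = 0.9779/sin30.2° ≈ 1.94 m.

d ≈ 1.94 m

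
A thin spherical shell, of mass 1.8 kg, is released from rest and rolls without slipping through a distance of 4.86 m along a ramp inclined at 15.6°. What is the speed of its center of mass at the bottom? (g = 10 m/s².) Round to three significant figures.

Here I = (2/3)MR², so the shape factor k = I/(MR²) = 2/3.
The rolling condition ω = v/R makes the rotational term ½I(v/R)² = ½kMv², so KE_total = ½(1+k)Mv² = (5/6)Mv².
The vertical drop is h = L sinθ = 4.86 × sin15.6° = 1.307 m.
Energy conservation: Mgh = (5/6)Mv², so v = √(2gh/(1+k)) = √(2 × 10 × 1.307 / 1.667) ≈ 3.96 m/s.

v ≈ 3.96 m/s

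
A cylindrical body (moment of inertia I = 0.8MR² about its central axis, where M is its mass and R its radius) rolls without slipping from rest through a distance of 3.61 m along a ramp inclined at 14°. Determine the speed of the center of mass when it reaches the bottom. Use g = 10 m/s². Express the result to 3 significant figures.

v ≈ 3.12 m/s

For this body I = 0.8MR², i.e. k = I/(MR²) = 0.8.
Pure rolling means v = ωR; then KE = ½Mv² + ½I(v/R)² = ½(1+k)Mv² = (9/10)Mv².
The vertical drop is h = L sinθ = 3.61 × sin14° = 0.8733 m.
Setting Mgh = (9/10)Mv² gives v = √(2gh/(1+k)) = √(2·10·0.8733/1.8) ≈ 3.12 m/s.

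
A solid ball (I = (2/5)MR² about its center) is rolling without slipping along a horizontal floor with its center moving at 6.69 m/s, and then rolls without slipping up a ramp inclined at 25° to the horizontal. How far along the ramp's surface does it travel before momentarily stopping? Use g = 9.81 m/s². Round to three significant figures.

d ≈ 7.56 m

The moment of inertia is (2/5)MR², giving k ≡ I/(MR²) = 0.4.
Pure rolling means v = ωR; then KE = ½Mv² + ½I(v/R)² = ½(1+k)Mv² = (7/10)Mv².
Setting this equal to Mgh gives the vertical rise h = (1+k)v₀²/(2g) = 1.4×6.69²/(2×9.81) = 3.194 m.
The distance along the slope is d = h/sinθ = 3.194/sin25° ≈ 7.56 m.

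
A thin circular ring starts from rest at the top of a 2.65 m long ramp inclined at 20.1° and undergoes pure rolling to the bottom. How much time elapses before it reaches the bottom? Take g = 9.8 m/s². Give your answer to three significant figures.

t ≈ 1.77 s

For this body I = MR², i.e. k = I/(MR²) = 1.
Along the incline Mg sinθ − f = Ma, and torque about the center fR = Iα = kMR²(a/R) gives f = kMa.
Hence a = g sinθ/(1+k) = 9.8×sin20.1°/2 = 1.684 m/s².
Starting from rest, L = ½at², so t = √(2L/a) = √(2×2.65/1.684) ≈ 1.77 s.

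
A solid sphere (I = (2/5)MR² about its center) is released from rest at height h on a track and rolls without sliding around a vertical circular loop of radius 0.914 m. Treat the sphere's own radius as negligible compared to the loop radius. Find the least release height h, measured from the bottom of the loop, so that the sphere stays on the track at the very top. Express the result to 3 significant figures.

Here I = (2/5)MR², so the shape factor k = I/(MR²) = 0.4.
At the top of the loop, the minimum-contact condition is Mg = Mv_top²/r, so v_top² = gr.
With ω = v/R, the kinetic energy at speed v is ½(1+k)Mv² = (7/10)Mv².
Energy conservation from release (height h) to the top (height 2r): Mgh = Mg(2r) + (7/10)M·gr.
Thus h_min = 2r + (1+k)r/2 = r(2 + 1.4/2) = 0.914 × 2.7 ≈ 2.47 m.

h_min ≈ 2.47 m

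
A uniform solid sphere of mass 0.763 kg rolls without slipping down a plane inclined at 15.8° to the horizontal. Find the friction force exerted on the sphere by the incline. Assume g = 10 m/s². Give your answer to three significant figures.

The moment of inertia is (2/5)MR², giving k ≡ I/(MR²) = 0.4.
Translational: Mg sinθ − f = Ma. Rotational about the CM: fR = Iα = kMRa, so f = kMa.
Combining, a = g sinθ/(1+k) and f = kMa = kMg sinθ/(1+k).
f = 0.4 × 0.763 × 10 × sin15.8° / 1.4 ≈ 0.594 N.

f ≈ 0.594 N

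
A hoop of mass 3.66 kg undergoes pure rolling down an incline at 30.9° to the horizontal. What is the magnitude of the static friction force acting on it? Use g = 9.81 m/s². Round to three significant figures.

For this body I = MR², i.e. k = I/(MR²) = 1.
Newton's second law down the slope: Mg sinθ − f = Ma. The torque equation fR = Iα (with α = a/R) gives f = kMa.
Combining, a = g sinθ/(1+k) and f = kMa = kMg sinθ/(1+k).
f = 1 × 3.66 × 9.81 × sin30.9° / 2 ≈ 9.22 N.

f ≈ 9.22 N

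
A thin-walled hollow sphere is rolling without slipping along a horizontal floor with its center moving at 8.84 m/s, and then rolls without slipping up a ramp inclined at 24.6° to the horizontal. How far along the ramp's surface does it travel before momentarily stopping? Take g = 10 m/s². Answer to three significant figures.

d ≈ 15.6 m

For this body I = (2/3)MR², i.e. k = I/(MR²) = 2/3.
The rolling condition ω = v/R makes the rotational term ½I(v/R)² = ½kMv², so KE_total = ½(1+k)Mv² = (5/6)Mv².
Setting this equal to Mgh gives the vertical rise h = (1+k)v₀²/(2g) = 1.667×8.84²/(2×10) = 6.512 m.
Along the incline, d = h/sinθ = 6.512/sin24.6° ≈ 15.6 m.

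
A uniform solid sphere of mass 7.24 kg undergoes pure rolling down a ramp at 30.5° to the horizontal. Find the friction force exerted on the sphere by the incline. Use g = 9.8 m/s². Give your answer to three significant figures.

f ≈ 10.3 N

With I = (2/5)MR², the ratio k = I/(MR²) is 0.4.
Newton's second law down the slope: Mg sinθ − f = Ma. The torque equation fR = Iα (with α = a/R) gives f = kMa.
Combining, a = g sinθ/(1+k) and f = kMa = kMg sinθ/(1+k).
f = 0.4 × 7.24 × 9.8 × sin30.5° / 1.4 ≈ 10.3 N.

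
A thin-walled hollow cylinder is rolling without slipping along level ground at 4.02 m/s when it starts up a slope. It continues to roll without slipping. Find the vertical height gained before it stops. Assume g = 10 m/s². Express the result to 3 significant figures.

Here I = MR², so the shape factor k = I/(MR²) = 1.
Pure rolling means v = ωR; then KE = ½Mv² + ½I(v/R)² = ½(1+k)Mv² = Mv².
At the top the kinetic energy is zero, so Mv₀² = Mgh.
Thus h = (1+k)v₀²/(2g) = 2 × 4.02² / (2 × 10) ≈ 1.62 m.

h ≈ 1.62 m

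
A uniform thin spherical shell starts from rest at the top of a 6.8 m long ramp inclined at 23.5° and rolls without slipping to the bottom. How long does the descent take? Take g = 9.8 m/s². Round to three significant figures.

The moment of inertia is (2/3)MR², giving k ≡ I/(MR²) = 2/3.
Newton's second law down the slope: Mg sinθ − f = Ma. The torque equation fR = Iα (with α = a/R) gives f = kMa.
Hence a = g sinθ/(1+k) = 9.8×sin23.5°/1.667 = 2.345 m/s².
With constant a from rest, t = √(2L/a) = √(2·6.8/2.345) ≈ 2.41 s.

t ≈ 2.41 s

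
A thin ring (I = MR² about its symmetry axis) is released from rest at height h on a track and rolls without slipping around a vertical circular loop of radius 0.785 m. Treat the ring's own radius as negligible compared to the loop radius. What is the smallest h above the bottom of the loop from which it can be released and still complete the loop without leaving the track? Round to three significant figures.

The moment of inertia is MR², giving k ≡ I/(MR²) = 1.
At the top of the loop, the minimum-contact condition is Mg = Mv_top²/r, so v_top² = gr.
With ω = v/R, the kinetic energy at speed v is ½(1+k)Mv² = Mv².
Energy conservation from release (height h) to the top (height 2r): Mgh = Mg(2r) + M·gr.
Thus h_min = 2r + (1+k)r/2 = r(2 + 2/2) = 0.785 × 3 ≈ 2.36 m.

h_min ≈ 2.36 m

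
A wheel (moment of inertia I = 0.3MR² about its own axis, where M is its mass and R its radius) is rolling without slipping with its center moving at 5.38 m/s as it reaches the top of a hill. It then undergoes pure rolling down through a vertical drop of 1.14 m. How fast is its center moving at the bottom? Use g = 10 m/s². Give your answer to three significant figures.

With I = 0.3MR², the ratio k = I/(MR²) is 0.3.
Pure rolling means v = ωR; then KE = ½Mv² + ½I(v/R)² = ½(1+k)Mv² = (13/20)Mv².
Energy conservation: (13/20)Mv₀² + Mgh = (13/20)Mv², so v² = v₀² + 2gh/(1+k).
v = √(5.38² + 2×10×1.14/1.3) = √46.48 ≈ 6.82 m/s.

v ≈ 6.82 m/s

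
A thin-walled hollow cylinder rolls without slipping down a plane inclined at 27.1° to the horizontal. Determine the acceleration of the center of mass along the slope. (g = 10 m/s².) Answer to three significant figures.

a ≈ 2.28 m/s²

With I = MR², the ratio k = I/(MR²) is 1.
Newton's second law down the slope: Mg sinθ − f = Ma. The torque equation fR = Iα (with α = a/R) gives f = kMa.
Eliminating f: Mg sinθ = (1+k)Ma, so a = g sinθ/(1+k) = 10 × sin27.1° / 2 ≈ 2.28 m/s².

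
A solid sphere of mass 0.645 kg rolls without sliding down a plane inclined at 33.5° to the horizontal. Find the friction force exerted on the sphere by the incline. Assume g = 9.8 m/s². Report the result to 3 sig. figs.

With I = (2/5)MR², the ratio k = I/(MR²) is 0.4.
Translational: Mg sinθ − f = Ma. Rotational about the CM: fR = Iα = kMRa, so f = kMa.
Combining, a = g sinθ/(1+k) and f = kMa = kMg sinθ/(1+k).
f = 0.4 × 0.645 × 9.8 × sin33.5° / 1.4 ≈ 0.997 N.

f ≈ 0.997 N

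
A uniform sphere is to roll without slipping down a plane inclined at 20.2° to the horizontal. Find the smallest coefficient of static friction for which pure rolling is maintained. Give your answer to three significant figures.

μ_min ≈ 0.105

Here I = (2/5)MR², so the shape factor k = I/(MR²) = 0.4.
Newton's second law down the slope: Mg sinθ − f = Ma. The torque equation fR = Iα (with α = a/R) gives f = kMa.
These give a = g sinθ/(1+k) and the required friction f = kMg sinθ/(1+k).
The normal force is N = Mg cosθ, so μ_min = f/N = k tanθ/(1+k).
μ_min = 0.4 × tan20.2° / 1.4 ≈ 0.105.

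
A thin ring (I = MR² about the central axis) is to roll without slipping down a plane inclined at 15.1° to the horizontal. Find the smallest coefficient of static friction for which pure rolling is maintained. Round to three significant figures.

μ_min ≈ 0.135

The moment of inertia is MR², giving k ≡ I/(MR²) = 1.
Translational: Mg sinθ − f = Ma. Rotational about the CM: fR = Iα = kMRa, so f = kMa.
These give a = g sinθ/(1+k) and the required friction f = kMg sinθ/(1+k).
The normal force is N = Mg cosθ, so μ_min = f/N = k tanθ/(1+k).
μ_min = 1 × tan15.1° / 2 ≈ 0.135.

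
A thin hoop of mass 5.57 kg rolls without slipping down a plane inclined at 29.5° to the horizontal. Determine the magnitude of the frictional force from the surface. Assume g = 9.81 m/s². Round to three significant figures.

f ≈ 13.5 N

Here I = MR², so the shape factor k = I/(MR²) = 1.
Newton's second law down the slope: Mg sinθ − f = Ma. The torque equation fR = Iα (with α = a/R) gives f = kMa.
Combining, a = g sinθ/(1+k) and f = kMa = kMg sinθ/(1+k).
f = 1 × 5.57 × 9.81 × sin29.5° / 2 ≈ 13.5 N.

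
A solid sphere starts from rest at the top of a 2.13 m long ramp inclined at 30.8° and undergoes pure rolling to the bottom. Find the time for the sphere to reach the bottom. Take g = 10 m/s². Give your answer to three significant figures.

t ≈ 1.08 s

For this body I = (2/5)MR², i.e. k = I/(MR²) = 0.4.
Translational: Mg sinθ − f = Ma. Rotational about the CM: fR = Iα = kMRa, so f = kMa.
Hence a = g sinθ/(1+k) = 10×sin30.8°/1.4 = 3.657 m/s².
Starting from rest, L = ½at², so t = √(2L/a) = √(2×2.13/3.657) ≈ 1.08 s.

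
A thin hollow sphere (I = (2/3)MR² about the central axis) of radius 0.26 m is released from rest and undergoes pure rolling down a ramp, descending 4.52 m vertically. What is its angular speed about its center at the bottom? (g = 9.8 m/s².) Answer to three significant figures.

Here I = (2/3)MR², so the shape factor k = I/(MR²) = 2/3.
Since it rolls without slipping, ω = v/R and KE = ½Mv² + ½Iω² = ½(1+k)Mv² = (5/6)Mv².
Energy conservation Mgh = ½(1+k)Mv² gives v = √(2gh/(1+k)) = √(2 × 9.8 × 4.52 / 1.667) = 7.291 m/s.
The angular speed follows from ω = v/R = 7.291/0.26 ≈ 28.0 rad/s.

ω ≈ 28.0 rad/s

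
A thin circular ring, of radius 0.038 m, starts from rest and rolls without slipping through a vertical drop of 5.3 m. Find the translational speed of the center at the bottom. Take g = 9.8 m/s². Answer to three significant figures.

With I = MR², the ratio k = I/(MR²) is 1.
Since it rolls without slipping, ω = v/R and KE = ½Mv² + ½Iω² = ½(1+k)Mv² = Mv².
Setting Mgh = Mv² gives v = √(2gh/(1+k)) = √(2·9.8·5.3/2) ≈ 7.21 m/s.

v ≈ 7.21 m/s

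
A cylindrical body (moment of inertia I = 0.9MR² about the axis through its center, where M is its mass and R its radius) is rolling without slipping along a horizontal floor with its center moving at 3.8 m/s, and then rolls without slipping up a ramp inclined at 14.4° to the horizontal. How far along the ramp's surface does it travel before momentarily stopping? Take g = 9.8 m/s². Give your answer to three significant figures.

d ≈ 5.63 m

The moment of inertia is 0.9MR², giving k ≡ I/(MR²) = 0.9.
The rolling condition ω = v/R makes the rotational term ½I(v/R)² = ½kMv², so KE_total = ½(1+k)Mv² = (19/20)Mv².
Setting this equal to Mgh gives the vertical rise h = (1+k)v₀²/(2g) = 1.9×3.8²/(2×9.8) = 1.4 m.
Along the incline, d = h/sinθ = 1.4/sin14.4° ≈ 5.63 m.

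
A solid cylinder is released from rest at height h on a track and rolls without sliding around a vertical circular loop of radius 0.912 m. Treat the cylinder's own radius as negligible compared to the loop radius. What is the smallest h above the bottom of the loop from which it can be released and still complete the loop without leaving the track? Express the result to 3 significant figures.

h_min ≈ 2.51 m

For this body I = (1/2)MR², i.e. k = I/(MR²) = 0.5.
At the top of the loop, the minimum-contact condition is Mg = Mv_top²/r, so v_top² = gr.
With ω = v/R, the kinetic energy at speed v is ½(1+k)Mv² = (3/4)Mv².
Energy conservation from release (height h) to the top (height 2r): Mgh = Mg(2r) + (3/4)M·gr.
Thus h_min = 2r + (1+k)r/2 = r(2 + 1.5/2) = 0.912 × 2.75 ≈ 2.51 m.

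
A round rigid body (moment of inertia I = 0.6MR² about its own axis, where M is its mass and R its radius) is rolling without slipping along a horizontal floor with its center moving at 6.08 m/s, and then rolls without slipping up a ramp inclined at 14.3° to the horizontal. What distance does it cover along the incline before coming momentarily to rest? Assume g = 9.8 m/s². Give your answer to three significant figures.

With I = 0.6MR², the ratio k = I/(MR²) is 0.6.
Since it rolls without slipping, ω = v/R and KE = ½Mv² + ½Iω² = ½(1+k)Mv² = (4/5)Mv².
Setting this equal to Mgh gives the vertical rise h = (1+k)v₀²/(2g) = 1.6×6.08²/(2×9.8) = 3.018 m.
Along the incline, d = h/sinθ = 3.018/sin14.3° ≈ 12.2 m.

d ≈ 12.2 m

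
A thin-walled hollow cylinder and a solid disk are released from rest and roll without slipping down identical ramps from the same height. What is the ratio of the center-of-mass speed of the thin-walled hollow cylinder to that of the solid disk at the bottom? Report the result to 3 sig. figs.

Each satisfies Mgh = ½(1+k)Mv² with k = I/(MR²), so v ∝ 1/√(1+k).
For the thin-walled hollow cylinder k = 1; for the solid disk k = 0.5.
v₁/v₂ = √((1+k₂)/(1+k₁)) = √(1.5/2) ≈ 0.866.

v_ratio ≈ 0.866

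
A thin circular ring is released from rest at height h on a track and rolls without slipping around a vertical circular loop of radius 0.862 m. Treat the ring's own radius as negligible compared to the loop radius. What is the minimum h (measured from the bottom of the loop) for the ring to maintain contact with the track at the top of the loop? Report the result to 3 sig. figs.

With I = MR², the ratio k = I/(MR²) is 1.
At the top, contact is just lost when gravity alone supplies the centripetal force: Mg = Mv_top²/r, i.e. v_top² = gr.
With ω = v/R, the kinetic energy at speed v is ½(1+k)Mv² = Mv².
Energy conservation from release (height h) to the top (height 2r): Mgh = Mg(2r) + M·gr.
Thus h_min = 2r + (1+k)r/2 = r(2 + 2/2) = 0.862 × 3 ≈ 2.59 m.

h_min ≈ 2.59 m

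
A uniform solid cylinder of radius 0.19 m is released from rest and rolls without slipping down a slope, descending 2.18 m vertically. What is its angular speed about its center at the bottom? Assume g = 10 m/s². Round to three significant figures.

For this body I = (1/2)MR², i.e. k = I/(MR²) = 0.5.
Pure rolling means v = ωR; then KE = ½Mv² + ½I(v/R)² = ½(1+k)Mv² = (3/4)Mv².
Energy conservation Mgh = ½(1+k)Mv² gives v = √(2gh/(1+k)) = √(2 × 10 × 2.18 / 1.5) = 5.391 m/s.
Then ω = v/R = 5.391 / 0.19 ≈ 28.4 rad/s.

ω ≈ 28.4 rad/s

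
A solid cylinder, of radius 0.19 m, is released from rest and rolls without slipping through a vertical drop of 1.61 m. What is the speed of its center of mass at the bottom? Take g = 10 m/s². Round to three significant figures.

v ≈ 4.63 m/s

For this body I = (1/2)MR², i.e. k = I/(MR²) = 0.5.
The rolling condition ω = v/R makes the rotational term ½I(v/R)² = ½kMv², so KE_total = ½(1+k)Mv² = (3/4)Mv².
Setting Mgh = (3/4)Mv² gives v = √(2gh/(1+k)) = √(2·10·1.61/1.5) ≈ 4.63 m/s.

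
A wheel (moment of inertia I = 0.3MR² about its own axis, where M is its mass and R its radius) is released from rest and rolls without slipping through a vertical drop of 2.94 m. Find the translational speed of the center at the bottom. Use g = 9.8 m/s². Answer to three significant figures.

v ≈ 6.66 m/s

With I = 0.3MR², the ratio k = I/(MR²) is 0.3.
Rolling without slipping gives ω = v/R, so the total kinetic energy is ½Mv² + ½Iω² = ½(1+k)Mv² = (13/20)Mv².
Setting Mgh = (13/20)Mv² gives v = √(2gh/(1+k)) = √(2·9.8·2.94/1.3) ≈ 6.66 m/s.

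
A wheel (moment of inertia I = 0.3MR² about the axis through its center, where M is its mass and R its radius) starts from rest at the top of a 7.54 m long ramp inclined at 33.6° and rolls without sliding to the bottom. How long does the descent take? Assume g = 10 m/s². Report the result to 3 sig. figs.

t ≈ 1.88 s

With I = 0.3MR², the ratio k = I/(MR²) is 0.3.
Along the incline Mg sinθ − f = Ma, and torque about the center fR = Iα = kMR²(a/R) gives f = kMa.
Hence a = g sinθ/(1+k) = 10×sin33.6°/1.3 = 4.257 m/s².
Starting from rest, L = ½at², so t = √(2L/a) = √(2×7.54/4.257) ≈ 1.88 s.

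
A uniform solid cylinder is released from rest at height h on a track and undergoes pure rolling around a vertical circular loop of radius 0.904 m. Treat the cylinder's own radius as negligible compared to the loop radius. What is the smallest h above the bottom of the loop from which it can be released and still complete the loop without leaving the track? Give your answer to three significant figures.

For this body I = (1/2)MR², i.e. k = I/(MR²) = 0.5.
At the top of the loop, the minimum-contact condition is Mg = Mv_top²/r, so v_top² = gr.
With ω = v/R, the kinetic energy at speed v is ½(1+k)Mv² = (3/4)Mv².
Energy conservation from release (height h) to the top (height 2r): Mgh = Mg(2r) + (3/4)M·gr.
Thus h_min = 2r + (1+k)r/2 = r(2 + 1.5/2) = 0.904 × 2.75 ≈ 2.49 m.

h_min ≈ 2.49 m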